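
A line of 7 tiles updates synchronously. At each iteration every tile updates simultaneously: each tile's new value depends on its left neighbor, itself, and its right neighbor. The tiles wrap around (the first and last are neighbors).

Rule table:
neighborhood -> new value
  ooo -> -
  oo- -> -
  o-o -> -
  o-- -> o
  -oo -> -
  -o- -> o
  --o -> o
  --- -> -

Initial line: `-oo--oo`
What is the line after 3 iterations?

iteration 1: ---oo--
iteration 2: --o--o-
iteration 3: -oooooo

-oooooo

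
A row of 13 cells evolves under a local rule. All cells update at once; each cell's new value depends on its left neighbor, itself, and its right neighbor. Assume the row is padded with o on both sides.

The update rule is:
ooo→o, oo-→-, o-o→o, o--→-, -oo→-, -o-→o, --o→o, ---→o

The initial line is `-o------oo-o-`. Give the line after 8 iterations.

o--o-o-o-oooo

oo-ooooo--ooo
o-o-ooo--o-oo
-ooo-o--ooo-o
o-o-oo-o-o-o-
-ooo--ooooooo
o-o--o-oooooo
-oo-ooo-ooooo
o--o-o-o-oooo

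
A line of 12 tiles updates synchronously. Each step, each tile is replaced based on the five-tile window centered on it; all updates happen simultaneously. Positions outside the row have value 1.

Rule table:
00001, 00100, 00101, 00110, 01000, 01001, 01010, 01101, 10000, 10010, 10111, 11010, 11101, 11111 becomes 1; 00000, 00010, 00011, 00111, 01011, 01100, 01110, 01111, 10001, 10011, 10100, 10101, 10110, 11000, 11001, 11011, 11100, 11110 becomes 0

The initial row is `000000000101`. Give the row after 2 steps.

010000010101
101101011001

101101011001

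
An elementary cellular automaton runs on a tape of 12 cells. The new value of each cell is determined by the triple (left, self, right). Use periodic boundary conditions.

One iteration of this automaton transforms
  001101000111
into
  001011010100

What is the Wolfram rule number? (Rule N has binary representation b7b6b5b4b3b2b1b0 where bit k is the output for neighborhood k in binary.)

position 10: 111 → 0  (bit 7 = 0)
position 3: 110 → 0  (bit 6 = 0)
position 4: 101 → 1  (bit 5 = 1)
position 0: 100 → 0  (bit 4 = 0)
position 2: 011 → 1  (bit 3 = 1)
position 5: 010 → 1  (bit 2 = 1)
position 1: 001 → 0  (bit 1 = 0)
position 7: 000 → 1  (bit 0 = 1)
bits b7..b0 = 00101101 = 45

45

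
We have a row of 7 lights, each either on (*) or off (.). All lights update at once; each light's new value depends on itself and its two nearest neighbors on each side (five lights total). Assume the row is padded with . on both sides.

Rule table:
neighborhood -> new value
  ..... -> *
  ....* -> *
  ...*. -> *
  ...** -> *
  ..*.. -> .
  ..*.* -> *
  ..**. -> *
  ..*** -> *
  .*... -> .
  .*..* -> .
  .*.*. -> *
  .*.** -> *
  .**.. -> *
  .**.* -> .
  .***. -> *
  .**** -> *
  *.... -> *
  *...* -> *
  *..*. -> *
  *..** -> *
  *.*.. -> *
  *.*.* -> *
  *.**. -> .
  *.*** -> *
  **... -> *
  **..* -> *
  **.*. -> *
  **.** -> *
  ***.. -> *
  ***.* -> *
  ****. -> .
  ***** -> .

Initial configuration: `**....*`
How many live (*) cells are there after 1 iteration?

iteration 1: ******.
count of *: 6

6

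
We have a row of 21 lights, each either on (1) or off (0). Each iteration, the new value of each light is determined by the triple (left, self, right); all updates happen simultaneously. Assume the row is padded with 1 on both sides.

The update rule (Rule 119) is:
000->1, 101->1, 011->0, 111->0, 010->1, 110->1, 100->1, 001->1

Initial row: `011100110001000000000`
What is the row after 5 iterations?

011101111111111111111

100111011111111111111
111001100000000000000
001110111111111111111
110011000000000000000
011101111111111111111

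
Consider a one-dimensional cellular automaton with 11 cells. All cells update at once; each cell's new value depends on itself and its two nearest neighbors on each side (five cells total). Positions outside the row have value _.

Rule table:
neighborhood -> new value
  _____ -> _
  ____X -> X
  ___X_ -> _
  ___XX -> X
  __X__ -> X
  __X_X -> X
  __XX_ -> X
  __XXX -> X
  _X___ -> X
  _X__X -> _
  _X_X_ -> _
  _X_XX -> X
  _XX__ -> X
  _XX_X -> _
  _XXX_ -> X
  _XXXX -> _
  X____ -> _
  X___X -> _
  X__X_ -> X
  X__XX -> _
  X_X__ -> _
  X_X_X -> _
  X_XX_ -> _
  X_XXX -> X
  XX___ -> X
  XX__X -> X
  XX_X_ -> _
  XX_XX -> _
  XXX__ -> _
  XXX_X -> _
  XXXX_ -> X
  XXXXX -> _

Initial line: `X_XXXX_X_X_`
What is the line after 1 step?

XXX_X_____X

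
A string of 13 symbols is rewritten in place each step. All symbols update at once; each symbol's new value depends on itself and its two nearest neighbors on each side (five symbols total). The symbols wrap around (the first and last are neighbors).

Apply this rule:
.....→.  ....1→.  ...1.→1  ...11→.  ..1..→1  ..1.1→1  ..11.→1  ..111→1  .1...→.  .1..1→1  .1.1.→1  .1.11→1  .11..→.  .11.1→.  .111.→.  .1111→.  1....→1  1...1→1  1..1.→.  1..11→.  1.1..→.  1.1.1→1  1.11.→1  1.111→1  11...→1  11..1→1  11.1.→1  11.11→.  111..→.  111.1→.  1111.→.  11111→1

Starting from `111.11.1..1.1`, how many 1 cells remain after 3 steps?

step 1: ....1.1.1.111
step 2: 11.11111111..
step 3: 1..1.1111..1.
count of 1: 7

7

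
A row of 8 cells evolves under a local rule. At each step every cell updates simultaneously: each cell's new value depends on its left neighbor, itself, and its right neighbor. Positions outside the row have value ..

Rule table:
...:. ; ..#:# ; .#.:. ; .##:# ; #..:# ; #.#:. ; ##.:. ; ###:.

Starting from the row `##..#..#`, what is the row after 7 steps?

step 1: #.##.##.
step 2: ..#..#.#
step 3: .#.##...
step 4: #..#.#..
step 5: .##...#.
step 6: ##.#.#.#
step 7: #.......

#.......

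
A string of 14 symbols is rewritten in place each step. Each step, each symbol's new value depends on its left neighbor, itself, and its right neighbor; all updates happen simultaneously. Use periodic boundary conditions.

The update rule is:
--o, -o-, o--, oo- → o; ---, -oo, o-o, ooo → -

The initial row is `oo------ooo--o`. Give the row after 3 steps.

-oo----o--ooo-
o-oo--oooo--oo
o--ooo---ooo--

o--ooo---ooo--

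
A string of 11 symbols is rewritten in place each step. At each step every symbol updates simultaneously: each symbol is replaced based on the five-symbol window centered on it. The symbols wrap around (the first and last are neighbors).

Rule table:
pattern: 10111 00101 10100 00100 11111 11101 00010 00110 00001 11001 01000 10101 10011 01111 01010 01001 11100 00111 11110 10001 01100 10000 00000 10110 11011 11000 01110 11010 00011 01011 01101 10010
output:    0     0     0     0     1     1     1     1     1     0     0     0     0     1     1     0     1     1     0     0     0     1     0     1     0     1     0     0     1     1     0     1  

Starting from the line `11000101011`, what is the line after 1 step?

01101010101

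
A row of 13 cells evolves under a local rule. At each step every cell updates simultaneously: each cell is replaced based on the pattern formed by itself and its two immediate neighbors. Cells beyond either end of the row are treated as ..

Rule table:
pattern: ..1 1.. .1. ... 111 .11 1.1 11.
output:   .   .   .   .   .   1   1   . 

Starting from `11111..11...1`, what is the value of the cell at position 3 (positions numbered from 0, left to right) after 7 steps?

.

1......1.....
.............
.............  (fixed point — unchanged through step 7)
position 3 holds .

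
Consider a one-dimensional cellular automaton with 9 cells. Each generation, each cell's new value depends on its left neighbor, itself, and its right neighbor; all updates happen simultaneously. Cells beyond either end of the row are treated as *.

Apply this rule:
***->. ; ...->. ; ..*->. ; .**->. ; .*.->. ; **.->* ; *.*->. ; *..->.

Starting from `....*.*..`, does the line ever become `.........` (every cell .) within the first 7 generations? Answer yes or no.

.........
all cells are . at generation 1

yes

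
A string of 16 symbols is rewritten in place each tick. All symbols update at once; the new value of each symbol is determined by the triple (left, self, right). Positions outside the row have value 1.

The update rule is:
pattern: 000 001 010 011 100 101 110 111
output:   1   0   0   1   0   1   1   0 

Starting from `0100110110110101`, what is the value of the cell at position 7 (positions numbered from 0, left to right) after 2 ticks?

0

tick 1: 1000111111111011
tick 2: 1010100000001110
position 7 holds 0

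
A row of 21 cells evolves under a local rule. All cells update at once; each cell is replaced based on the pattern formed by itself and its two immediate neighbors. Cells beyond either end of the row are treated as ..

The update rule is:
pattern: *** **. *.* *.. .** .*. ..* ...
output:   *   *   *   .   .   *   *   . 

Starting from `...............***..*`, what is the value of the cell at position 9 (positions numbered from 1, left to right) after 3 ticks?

.

..............*.**.**
.............***.**.*
............*.***.***
position 9 holds .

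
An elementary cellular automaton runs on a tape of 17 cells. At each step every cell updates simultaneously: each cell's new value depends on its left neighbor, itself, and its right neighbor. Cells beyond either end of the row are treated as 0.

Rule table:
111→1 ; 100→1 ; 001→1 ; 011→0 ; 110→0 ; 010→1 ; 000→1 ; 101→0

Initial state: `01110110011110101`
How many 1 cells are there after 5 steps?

10

step 1: 10100001101100101
step 2: 10111110000011101
step 3: 10011101111101001
step 4: 11101000111001111
step 5: 01001111010110110
count of 1: 10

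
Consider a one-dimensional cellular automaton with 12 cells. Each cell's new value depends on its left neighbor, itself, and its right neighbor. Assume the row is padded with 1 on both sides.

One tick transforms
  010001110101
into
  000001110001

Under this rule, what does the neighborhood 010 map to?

0

At position 1 the neighborhood is 010; the next row has 0 there.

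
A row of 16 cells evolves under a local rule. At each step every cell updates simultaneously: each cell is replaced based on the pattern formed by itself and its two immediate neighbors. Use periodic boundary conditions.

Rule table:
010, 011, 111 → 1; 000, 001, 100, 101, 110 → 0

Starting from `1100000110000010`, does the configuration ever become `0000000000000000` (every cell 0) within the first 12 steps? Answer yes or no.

no

step 1: 1000000100000010
step 2: 1000000100000010  (fixed point — unchanged through step 12)
step 12 is 1000000100000010, still not uniform 0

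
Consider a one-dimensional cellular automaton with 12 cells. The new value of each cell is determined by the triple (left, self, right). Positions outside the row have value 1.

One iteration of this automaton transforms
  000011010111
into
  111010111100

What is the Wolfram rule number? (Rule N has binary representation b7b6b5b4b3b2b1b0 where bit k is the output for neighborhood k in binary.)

position 10: 111 → 0  (bit 7 = 0)
position 5: 110 → 0  (bit 6 = 0)
position 6: 101 → 1  (bit 5 = 1)
position 0: 100 → 1  (bit 4 = 1)
position 4: 011 → 1  (bit 3 = 1)
position 7: 010 → 1  (bit 2 = 1)
position 3: 001 → 0  (bit 1 = 0)
position 1: 000 → 1  (bit 0 = 1)
bits b7..b0 = 00111101 = 61

61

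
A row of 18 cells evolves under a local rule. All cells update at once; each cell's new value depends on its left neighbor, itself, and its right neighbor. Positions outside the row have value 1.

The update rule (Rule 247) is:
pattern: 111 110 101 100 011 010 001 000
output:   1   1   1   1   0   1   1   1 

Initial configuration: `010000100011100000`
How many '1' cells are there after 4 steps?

17

111111111101111111
111111111110111111
111111111111011111
111111111111101111
count of 1: 17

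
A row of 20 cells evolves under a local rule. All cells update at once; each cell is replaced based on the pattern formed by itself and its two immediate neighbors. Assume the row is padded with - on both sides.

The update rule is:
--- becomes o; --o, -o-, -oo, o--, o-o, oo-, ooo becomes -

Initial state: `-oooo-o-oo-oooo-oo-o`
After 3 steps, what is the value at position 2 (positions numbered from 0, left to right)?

step 1: --------------------
step 2: oooooooooooooooooooo
step 3: --------------------
position 2 holds -

-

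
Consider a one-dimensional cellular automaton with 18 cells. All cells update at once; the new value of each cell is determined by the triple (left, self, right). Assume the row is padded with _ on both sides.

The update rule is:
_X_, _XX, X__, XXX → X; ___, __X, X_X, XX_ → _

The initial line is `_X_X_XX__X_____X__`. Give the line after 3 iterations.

_X_X_X_X_X_XX__X_X

_X_X_X_X_XX____XX_
_X_X_X_X_X_X___X_X
_X_X_X_X_X_XX__X_X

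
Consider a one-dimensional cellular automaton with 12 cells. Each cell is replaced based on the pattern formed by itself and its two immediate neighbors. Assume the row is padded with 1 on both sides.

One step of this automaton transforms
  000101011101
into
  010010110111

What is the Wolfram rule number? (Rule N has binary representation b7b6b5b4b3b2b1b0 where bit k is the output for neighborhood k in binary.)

position 8: 111 → 0  (bit 7 = 0)
position 9: 110 → 1  (bit 6 = 1)
position 4: 101 → 1  (bit 5 = 1)
position 0: 100 → 0  (bit 4 = 0)
position 7: 011 → 1  (bit 3 = 1)
position 3: 010 → 0  (bit 2 = 0)
position 2: 001 → 0  (bit 1 = 0)
position 1: 000 → 1  (bit 0 = 1)
bits b7..b0 = 01101001 = 105

105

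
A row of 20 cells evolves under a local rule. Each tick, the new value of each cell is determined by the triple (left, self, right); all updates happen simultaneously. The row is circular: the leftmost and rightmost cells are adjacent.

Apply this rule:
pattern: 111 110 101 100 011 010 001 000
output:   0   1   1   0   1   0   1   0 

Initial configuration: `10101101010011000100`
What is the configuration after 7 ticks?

01011110100111001001
10110011001101010010
01110111011110100101
11011101110011001010
11110111010111010101
00011101101101101011
00110111111111110111

00110111111111110111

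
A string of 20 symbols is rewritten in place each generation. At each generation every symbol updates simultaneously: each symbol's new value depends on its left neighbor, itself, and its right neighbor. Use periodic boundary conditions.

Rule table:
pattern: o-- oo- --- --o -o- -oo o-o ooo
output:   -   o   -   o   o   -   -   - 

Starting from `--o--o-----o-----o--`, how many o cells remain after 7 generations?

11

generation 1: -oo-oo----oo----oo--
generation 2: o-o--o---o-o---o-o--
generation 3: o-o-oo--oo-o--oo-o-o
generation 4: o-o--o-o-o-o-o-o-o--
generation 5: o-o-oo-o-o-o-o-o-o-o
generation 6: o-o--o-o-o-o-o-o-o--  (repeats generation 4; period 2)
generation 7: o-o-oo-o-o-o-o-o-o-o
count of o: 11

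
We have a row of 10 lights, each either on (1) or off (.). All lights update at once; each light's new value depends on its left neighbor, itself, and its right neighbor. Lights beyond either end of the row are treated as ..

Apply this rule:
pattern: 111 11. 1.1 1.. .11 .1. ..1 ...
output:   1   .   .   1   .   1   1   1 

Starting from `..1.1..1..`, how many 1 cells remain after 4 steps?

4

step 1: 111.111111
step 2: .1...1111.
step 3: 11111.11.1
step 4: .111.....1
count of 1: 4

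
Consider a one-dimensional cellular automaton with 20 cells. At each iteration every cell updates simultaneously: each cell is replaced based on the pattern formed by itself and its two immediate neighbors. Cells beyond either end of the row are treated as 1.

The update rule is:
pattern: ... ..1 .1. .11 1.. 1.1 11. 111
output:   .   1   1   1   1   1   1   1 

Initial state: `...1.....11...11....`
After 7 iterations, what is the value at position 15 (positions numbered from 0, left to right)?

1

iteration 1: 1.111...1111.1111..1
iteration 2: 111111.1111111111111
iteration 3: 11111111111111111111
iteration 4: 11111111111111111111  (fixed point — unchanged through iteration 7)
position 15 holds 1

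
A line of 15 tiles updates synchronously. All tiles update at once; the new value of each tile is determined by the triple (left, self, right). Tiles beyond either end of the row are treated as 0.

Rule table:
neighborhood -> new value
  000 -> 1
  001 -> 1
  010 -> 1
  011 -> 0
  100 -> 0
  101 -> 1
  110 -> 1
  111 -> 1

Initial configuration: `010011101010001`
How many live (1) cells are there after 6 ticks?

tick 1: 110101111110111
tick 2: 011110111111011
tick 3: 101111011111101
tick 4: 110111101111111
tick 5: 011011110111111
tick 6: 101101111011111
count of 1: 12

12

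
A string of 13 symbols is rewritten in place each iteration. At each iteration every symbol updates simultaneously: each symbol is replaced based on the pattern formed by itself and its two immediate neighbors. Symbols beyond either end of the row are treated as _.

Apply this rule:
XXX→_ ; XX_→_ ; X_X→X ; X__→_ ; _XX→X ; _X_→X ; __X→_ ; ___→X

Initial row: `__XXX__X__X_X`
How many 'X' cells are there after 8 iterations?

7

iteration 1: X_X____X__XXX
iteration 2: XXX_XX_X__X__
iteration 3: X__XX_XX__X_X
iteration 4: X__X_XX___XXX
iteration 5: X__XXX__X_X__
iteration 6: X__X____XXX_X
iteration 7: X__X_XX_X__XX
iteration 8: X__XXX_XX__X_
count of X: 7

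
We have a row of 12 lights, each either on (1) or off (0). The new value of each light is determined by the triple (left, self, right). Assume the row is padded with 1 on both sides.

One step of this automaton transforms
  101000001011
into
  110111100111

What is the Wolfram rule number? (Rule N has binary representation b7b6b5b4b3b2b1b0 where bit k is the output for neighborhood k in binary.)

position 11: 111 → 1  (bit 7 = 1)
position 0: 110 → 1  (bit 6 = 1)
position 1: 101 → 1  (bit 5 = 1)
position 3: 100 → 1  (bit 4 = 1)
position 10: 011 → 1  (bit 3 = 1)
position 2: 010 → 0  (bit 2 = 0)
position 7: 001 → 0  (bit 1 = 0)
position 4: 000 → 1  (bit 0 = 1)
bits b7..b0 = 11111001 = 249

249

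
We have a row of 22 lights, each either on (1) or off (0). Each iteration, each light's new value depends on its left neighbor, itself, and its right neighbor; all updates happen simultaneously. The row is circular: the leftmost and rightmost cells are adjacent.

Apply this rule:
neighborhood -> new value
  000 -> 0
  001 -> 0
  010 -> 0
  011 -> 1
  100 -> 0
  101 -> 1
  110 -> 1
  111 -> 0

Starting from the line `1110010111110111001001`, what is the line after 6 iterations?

iteration 1: 0010001100011101000001
iteration 2: 0000001100010110000000
iteration 3: 0000001100001110000000
iteration 4: 0000001100001010000000
iteration 5: 0000001100000100000000
iteration 6: 0000001100000000000000

0000001100000000000000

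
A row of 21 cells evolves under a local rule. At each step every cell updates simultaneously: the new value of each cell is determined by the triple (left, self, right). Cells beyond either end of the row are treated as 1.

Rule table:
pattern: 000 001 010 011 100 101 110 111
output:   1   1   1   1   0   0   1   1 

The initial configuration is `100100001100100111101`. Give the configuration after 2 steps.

101101111101101111101

101101111101101111101
101101111101101111101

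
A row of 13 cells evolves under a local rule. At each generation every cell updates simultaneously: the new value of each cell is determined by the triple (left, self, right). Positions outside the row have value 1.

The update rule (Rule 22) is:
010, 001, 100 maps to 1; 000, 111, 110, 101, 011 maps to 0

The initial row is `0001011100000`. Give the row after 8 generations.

generation 1: 1011000010001
generation 2: 0000100111010
generation 3: 1001111000010
generation 4: 0110000100110
generation 5: 0001001111000
generation 6: 1011110000101
generation 7: 0000001001100
generation 8: 1000011110011

1000011110011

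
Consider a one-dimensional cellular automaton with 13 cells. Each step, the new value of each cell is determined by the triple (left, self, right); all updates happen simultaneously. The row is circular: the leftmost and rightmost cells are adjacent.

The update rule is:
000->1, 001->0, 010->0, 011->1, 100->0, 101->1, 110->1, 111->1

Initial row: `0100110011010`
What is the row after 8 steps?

1111110011111

0000110011100
1110110011101
1111110011111
1111110011111  (fixed point — unchanged through step 8)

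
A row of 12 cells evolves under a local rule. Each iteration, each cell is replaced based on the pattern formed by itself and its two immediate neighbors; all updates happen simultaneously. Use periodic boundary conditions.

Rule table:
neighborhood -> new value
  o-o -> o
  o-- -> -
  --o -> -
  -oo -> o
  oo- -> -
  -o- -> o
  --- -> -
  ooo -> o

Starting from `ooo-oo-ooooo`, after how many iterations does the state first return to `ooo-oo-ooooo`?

iteration 1: oo-oo-oooooo
iteration 2: o-oo-ooooooo
iteration 3: -oo-oooooooo
iteration 4: oo-oooooooo-
iteration 5: o-oooooooo-o
iteration 6: -oooooooo-oo
iteration 7: oooooooo-oo-
iteration 8: ooooooo-oo-o
iteration 9: oooooo-oo-oo
iteration 10: ooooo-oo-ooo
iteration 11: oooo-oo-oooo
iteration 12: ooo-oo-ooooo

12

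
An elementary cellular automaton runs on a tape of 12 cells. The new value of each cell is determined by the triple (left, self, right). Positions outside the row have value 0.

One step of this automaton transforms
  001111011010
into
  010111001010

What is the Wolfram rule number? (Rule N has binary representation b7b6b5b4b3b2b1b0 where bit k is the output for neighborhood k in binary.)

198

position 3: 111 → 1  (bit 7 = 1)
position 5: 110 → 1  (bit 6 = 1)
position 6: 101 → 0  (bit 5 = 0)
position 11: 100 → 0  (bit 4 = 0)
position 2: 011 → 0  (bit 3 = 0)
position 10: 010 → 1  (bit 2 = 1)
position 1: 001 → 1  (bit 1 = 1)
position 0: 000 → 0  (bit 0 = 0)
bits b7..b0 = 11000110 = 198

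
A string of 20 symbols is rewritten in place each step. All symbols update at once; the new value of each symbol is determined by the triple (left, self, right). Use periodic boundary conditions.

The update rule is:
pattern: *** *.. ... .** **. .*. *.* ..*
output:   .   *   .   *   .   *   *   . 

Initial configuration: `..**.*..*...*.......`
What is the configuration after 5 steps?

..*.***.**..**......
..***..**.*.*.*.....
..*..*.*.*******....
..**.*****......*...
..*.**....*.....**..

..*.**....*.....**..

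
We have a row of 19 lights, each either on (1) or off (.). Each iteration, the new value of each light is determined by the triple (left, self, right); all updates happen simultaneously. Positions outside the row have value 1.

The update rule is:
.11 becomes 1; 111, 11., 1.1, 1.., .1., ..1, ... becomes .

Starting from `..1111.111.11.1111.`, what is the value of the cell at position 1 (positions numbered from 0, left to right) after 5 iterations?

.

..1....1...1..1....
...................
...................  (fixed point — unchanged through iteration 5)
position 1 holds .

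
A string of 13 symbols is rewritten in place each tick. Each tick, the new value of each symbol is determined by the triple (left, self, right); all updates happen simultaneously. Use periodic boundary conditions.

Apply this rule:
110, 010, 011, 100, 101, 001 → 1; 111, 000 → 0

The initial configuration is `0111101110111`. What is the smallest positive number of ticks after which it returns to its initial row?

1100111011101
0111101110111

2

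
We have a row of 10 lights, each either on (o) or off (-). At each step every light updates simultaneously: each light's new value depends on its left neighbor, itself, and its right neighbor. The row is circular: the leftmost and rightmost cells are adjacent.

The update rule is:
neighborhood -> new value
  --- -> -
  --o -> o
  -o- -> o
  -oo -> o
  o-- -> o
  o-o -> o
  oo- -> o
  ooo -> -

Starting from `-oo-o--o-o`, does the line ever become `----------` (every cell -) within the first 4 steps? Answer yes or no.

yes

oooooooooo
----------
all cells are - at step 2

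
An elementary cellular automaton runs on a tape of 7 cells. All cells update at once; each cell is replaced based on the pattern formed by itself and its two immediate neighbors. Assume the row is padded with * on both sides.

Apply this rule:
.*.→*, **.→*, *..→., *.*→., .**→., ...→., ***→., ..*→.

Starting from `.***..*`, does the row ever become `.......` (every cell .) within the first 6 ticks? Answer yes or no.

...*...
...*...  (fixed point — unchanged through tick 6)
tick 6 is ...*..., still not uniform .

no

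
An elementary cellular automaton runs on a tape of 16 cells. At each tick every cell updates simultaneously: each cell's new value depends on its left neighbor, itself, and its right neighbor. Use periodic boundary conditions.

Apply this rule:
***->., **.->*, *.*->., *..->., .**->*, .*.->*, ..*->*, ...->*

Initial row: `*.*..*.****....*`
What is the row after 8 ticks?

*.*.**.*.**.*.*.

*.*.**.*..*.****
*.*.**.*.**.*...
*.*.**.*.**.*.**
*.*.**.*.**.*.*.
*.*.**.*.**.*.*.  (fixed point — unchanged through tick 8)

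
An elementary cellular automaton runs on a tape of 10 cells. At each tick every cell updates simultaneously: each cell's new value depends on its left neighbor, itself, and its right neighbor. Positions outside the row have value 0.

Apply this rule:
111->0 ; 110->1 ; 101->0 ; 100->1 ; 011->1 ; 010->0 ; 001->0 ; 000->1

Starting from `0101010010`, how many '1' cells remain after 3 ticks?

5

0000001001
1111100100
1000110011
count of 1: 5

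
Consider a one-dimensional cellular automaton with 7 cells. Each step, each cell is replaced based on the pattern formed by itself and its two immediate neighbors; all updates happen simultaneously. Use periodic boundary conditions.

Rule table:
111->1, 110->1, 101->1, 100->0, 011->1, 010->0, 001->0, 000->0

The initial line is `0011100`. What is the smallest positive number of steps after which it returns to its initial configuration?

1

0011100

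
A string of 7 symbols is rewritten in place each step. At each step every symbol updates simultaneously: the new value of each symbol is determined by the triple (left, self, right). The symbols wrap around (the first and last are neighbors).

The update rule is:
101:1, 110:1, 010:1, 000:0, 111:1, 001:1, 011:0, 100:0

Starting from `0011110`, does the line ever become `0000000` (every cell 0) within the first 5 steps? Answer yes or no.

step 1: 0101110
step 2: 1110110
step 3: 0111011
step 4: 1011101
step 5: 1101110
step 5 is 1101110, still not uniform 0

no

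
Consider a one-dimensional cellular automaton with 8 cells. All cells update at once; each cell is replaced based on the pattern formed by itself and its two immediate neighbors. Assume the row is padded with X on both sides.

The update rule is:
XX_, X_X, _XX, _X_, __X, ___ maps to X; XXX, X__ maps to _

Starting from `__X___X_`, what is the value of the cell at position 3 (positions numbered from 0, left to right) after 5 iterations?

_

_XX_XXXX
XXXXX___
____X_XX
_XXXXXX_
XX____XX
position 3 holds _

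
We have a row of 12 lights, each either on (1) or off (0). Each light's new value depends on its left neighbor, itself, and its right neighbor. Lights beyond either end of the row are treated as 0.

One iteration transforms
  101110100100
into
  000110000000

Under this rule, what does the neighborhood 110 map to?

At position 4 the neighborhood is 110; the next row has 1 there.

1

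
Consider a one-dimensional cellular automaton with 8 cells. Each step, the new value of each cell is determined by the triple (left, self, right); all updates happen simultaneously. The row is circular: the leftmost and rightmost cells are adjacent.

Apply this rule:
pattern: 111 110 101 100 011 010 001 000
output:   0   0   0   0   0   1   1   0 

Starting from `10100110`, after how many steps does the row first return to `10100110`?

step 1: 10101000
step 2: 10101001
step 3: 00101010
step 4: 01101010
step 5: 10001010
step 6: 10011010
step 7: 10100010
step 8: 10100110

8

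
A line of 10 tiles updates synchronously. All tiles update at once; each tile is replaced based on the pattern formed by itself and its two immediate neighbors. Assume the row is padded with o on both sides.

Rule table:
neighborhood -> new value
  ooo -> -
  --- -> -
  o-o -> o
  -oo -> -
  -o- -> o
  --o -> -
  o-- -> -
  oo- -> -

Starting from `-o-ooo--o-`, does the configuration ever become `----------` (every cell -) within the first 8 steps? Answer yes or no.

yes

step 1: ooo-----oo
step 2: ----------
all cells are - at step 2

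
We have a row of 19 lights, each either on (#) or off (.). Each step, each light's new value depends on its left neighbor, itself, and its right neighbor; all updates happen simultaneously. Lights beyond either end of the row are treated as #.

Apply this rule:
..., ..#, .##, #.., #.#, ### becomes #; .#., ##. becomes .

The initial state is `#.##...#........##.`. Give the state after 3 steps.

.##.###.#########.#
##.###.#########.##
#.###.#########.###

#.###.#########.###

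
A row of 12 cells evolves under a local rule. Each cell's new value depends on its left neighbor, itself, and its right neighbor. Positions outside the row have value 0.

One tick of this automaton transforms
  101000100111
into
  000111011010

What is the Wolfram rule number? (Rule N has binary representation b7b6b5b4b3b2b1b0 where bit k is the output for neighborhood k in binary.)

147

position 10: 111 → 1  (bit 7 = 1)
position 11: 110 → 0  (bit 6 = 0)
position 1: 101 → 0  (bit 5 = 0)
position 3: 100 → 1  (bit 4 = 1)
position 9: 011 → 0  (bit 3 = 0)
position 0: 010 → 0  (bit 2 = 0)
position 5: 001 → 1  (bit 1 = 1)
position 4: 000 → 1  (bit 0 = 1)
bits b7..b0 = 10010011 = 147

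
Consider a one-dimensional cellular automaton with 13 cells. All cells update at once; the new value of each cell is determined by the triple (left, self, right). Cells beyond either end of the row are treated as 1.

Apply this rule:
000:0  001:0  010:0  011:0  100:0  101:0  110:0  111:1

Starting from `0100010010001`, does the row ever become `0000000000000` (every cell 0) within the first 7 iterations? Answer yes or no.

iteration 1: 0000000000000
all cells are 0 at iteration 1

yes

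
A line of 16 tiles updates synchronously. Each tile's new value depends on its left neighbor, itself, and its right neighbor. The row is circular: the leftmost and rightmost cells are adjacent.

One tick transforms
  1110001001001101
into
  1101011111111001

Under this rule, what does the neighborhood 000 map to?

0

At position 4 the neighborhood is 000; the next row has 0 there.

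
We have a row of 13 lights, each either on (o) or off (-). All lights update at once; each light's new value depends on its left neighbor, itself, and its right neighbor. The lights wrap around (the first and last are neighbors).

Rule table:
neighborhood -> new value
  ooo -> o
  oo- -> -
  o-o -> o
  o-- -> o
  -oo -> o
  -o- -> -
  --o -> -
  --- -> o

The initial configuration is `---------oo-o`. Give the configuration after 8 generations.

o-o-o-ooooooo

oooooooo-o-o-
ooooooo-o-o-o
oooooo-o-o-oo
ooooo-o-o-ooo
oooo-o-o-oooo
ooo-o-o-ooooo
oo-o-o-oooooo
o-o-o-ooooooo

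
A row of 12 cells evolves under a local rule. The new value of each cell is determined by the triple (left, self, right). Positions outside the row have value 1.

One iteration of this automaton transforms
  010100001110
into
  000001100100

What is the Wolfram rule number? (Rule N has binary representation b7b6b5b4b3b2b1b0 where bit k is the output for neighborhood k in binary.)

position 9: 111 → 1  (bit 7 = 1)
position 10: 110 → 0  (bit 6 = 0)
position 0: 101 → 0  (bit 5 = 0)
position 4: 100 → 0  (bit 4 = 0)
position 8: 011 → 0  (bit 3 = 0)
position 1: 010 → 0  (bit 2 = 0)
position 7: 001 → 0  (bit 1 = 0)
position 5: 000 → 1  (bit 0 = 1)
bits b7..b0 = 10000001 = 129

129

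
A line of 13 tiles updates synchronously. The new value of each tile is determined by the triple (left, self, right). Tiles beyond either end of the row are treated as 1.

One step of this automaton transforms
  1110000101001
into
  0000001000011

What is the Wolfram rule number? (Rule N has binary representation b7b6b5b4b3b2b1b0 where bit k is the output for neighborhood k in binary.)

10

position 0: 111 → 0  (bit 7 = 0)
position 2: 110 → 0  (bit 6 = 0)
position 8: 101 → 0  (bit 5 = 0)
position 3: 100 → 0  (bit 4 = 0)
position 12: 011 → 1  (bit 3 = 1)
position 7: 010 → 0  (bit 2 = 0)
position 6: 001 → 1  (bit 1 = 1)
position 4: 000 → 0  (bit 0 = 0)
bits b7..b0 = 00001010 = 10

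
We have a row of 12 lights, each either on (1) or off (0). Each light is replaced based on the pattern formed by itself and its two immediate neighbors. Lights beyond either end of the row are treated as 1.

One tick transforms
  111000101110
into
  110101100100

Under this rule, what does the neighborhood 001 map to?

At position 5 the neighborhood is 001; the next row has 1 there.

1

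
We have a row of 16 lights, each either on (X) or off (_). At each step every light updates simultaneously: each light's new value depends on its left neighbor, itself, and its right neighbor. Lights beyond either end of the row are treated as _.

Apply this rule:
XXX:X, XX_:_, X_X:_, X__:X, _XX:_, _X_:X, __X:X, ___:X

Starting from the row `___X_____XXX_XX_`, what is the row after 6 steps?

_X__X__XXXX_XXXX

XXXXXXXXX_X____X
_XXXXXXX__XXXXXX
X_XXXXX_XX_XXXX_
X__XXX______XX_X
XXX_X_XXXXXX___X
_X__X__XXXX_XXXX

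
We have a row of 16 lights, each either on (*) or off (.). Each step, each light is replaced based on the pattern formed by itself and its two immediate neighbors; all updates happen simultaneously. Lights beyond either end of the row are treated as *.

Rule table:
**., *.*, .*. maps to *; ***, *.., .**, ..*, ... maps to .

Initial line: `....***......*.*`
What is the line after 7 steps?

step 1: ......*......**.
step 2: ......*.......**
step 3: ......*.........
step 4: ......*.........  (fixed point — unchanged through step 7)

......*.........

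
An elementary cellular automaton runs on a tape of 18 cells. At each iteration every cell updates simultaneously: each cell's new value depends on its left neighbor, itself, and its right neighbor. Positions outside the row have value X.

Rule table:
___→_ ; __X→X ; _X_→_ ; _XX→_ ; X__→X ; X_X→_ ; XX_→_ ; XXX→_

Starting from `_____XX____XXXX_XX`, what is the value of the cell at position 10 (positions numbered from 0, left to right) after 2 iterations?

_

iteration 1: X___X__X__X_______
iteration 2: _X_X_XX_XX_X_____X
position 10 holds _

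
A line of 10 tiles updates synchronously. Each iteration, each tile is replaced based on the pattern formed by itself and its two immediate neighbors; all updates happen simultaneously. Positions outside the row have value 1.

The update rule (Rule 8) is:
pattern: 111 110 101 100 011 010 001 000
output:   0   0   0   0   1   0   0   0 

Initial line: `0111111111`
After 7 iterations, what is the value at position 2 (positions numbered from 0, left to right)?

0100000000
0000000000
0000000000  (fixed point — unchanged through iteration 7)
position 2 holds 0

0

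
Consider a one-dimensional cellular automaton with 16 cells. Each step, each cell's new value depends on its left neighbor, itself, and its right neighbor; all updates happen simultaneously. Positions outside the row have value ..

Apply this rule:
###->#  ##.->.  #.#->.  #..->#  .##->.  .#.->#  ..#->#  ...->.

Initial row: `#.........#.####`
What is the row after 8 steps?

step 1: ##.......##..##.
step 2: ..#.....#..##..#
step 3: .###...####..###
step 4: #.#.#.#.##.##.#.
step 5: #.#.#.#.......##
step 6: #.#.#.##.....#..
step 7: #.#.#...#...###.
step 8: #.#.##.###.#.#.#

#.#.##.###.#.#.#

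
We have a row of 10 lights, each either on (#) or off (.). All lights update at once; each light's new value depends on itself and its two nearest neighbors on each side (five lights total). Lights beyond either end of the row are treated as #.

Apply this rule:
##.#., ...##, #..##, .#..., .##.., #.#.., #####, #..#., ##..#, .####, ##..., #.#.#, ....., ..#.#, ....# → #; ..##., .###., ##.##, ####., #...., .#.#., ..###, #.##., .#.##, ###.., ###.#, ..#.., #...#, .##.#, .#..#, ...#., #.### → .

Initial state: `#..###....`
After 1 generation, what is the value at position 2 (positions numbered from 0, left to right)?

.##...#.##
position 2 holds #

#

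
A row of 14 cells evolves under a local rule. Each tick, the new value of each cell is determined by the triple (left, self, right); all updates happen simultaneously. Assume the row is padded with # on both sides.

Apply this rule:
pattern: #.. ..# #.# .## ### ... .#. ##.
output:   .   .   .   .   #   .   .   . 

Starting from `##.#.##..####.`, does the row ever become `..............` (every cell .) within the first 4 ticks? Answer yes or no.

yes

tick 1: #.........##..
tick 2: ..............
all cells are . at tick 2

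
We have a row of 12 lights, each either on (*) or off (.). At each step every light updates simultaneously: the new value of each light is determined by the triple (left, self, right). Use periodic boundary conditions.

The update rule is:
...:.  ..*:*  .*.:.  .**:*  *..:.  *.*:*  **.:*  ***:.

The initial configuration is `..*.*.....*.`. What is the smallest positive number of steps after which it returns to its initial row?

12

step 1: .*.*.....*..
step 2: *.*.....*...
step 3: .*.....*...*
step 4: *.....*...*.
step 5: .....*...*.*
step 6: ....*...*.*.
step 7: ...*...*.*..
step 8: ..*...*.*...
step 9: .*...*.*....
step 10: *...*.*.....
step 11: ...*.*.....*
step 12: ..*.*.....*.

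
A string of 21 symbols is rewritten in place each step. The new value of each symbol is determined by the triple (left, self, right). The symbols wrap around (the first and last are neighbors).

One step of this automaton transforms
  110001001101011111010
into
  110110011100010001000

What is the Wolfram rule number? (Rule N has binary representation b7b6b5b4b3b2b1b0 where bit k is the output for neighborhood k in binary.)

75

position 14: 111 → 0  (bit 7 = 0)
position 1: 110 → 1  (bit 6 = 1)
position 10: 101 → 0  (bit 5 = 0)
position 2: 100 → 0  (bit 4 = 0)
position 0: 011 → 1  (bit 3 = 1)
position 5: 010 → 0  (bit 2 = 0)
position 4: 001 → 1  (bit 1 = 1)
position 3: 000 → 1  (bit 0 = 1)
bits b7..b0 = 01001011 = 75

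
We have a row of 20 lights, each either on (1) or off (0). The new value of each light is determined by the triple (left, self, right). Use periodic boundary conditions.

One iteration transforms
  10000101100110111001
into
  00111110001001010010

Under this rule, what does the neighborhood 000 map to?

At position 2 the neighborhood is 000; the next row has 1 there.

1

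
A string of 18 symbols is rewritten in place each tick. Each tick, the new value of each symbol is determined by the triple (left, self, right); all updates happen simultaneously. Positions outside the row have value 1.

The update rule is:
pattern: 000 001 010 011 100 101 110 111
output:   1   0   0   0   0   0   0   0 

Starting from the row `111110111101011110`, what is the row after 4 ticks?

011111111111111110

000000000000000000
011111111111111110
000000000000000000  (repeats tick 1; period 2)
tick 4: 011111111111111110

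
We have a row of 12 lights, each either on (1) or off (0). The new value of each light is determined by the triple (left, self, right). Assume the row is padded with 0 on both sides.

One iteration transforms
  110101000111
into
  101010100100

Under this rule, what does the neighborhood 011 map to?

1

At position 0 the neighborhood is 011; the next row has 1 there.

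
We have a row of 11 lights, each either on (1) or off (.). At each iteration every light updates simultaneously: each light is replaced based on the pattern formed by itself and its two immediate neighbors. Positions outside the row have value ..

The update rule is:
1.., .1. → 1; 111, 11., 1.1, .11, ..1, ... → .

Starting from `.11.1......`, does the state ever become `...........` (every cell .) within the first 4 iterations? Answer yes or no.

no

iteration 1: ....11.....
iteration 2: ......1....
iteration 3: ......11...
iteration 4: ........1..
iteration 4 is ........1.., still not uniform .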